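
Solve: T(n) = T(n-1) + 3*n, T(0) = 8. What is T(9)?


Expanding the recurrence:
T(9) = T(8) + 3*9
       = T(7) + 3*8 + 3*9
       ...
       = T(0) + 3*(1 + 2 + ... + 9)
       = 8 + 3 * 9*10/2
       = 8 + 3 * 45
       = 8 + 135 = 143


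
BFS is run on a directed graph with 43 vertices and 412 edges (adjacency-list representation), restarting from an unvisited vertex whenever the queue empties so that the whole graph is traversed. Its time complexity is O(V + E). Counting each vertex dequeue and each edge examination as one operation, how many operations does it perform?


A full BFS traversal dequeues each vertex exactly once and examines each directed edge exactly once.
V = 43 (vertex processing cost)
E = 412 (edge examination cost)
Total operations proportional to V + E = 43 + 412 = 455


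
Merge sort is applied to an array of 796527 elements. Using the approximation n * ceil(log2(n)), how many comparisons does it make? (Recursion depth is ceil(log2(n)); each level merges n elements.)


Merge sort divides the array into halves recursively.
Number of levels = ceil(log2(796527)) = 20
At each level, approximately n = 796527 comparisons are needed for merging.
Total comparisons ~ n * ceil(log2(n)) = 796527 * 20 = 15930540


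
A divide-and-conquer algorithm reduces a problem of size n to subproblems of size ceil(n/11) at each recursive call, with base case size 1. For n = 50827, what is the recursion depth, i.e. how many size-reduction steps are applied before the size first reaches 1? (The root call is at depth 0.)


Each step divides the size by 11 (rounding up); after k steps the size is ceil(n/11^k), which equals 1 exactly when 11^k >= n.
So the depth is the smallest k with 11^k >= 50827, i.e. ceil(log_11(50827)).
11^4 = 14641 < 50827 <= 161051 = 11^5
Recursion depth = 5


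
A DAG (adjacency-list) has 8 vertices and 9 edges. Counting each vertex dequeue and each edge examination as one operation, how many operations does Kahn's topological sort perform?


V = 8 (vertex processing)
E = 9 (edge processing)
V + E = 8 + 9 = 17


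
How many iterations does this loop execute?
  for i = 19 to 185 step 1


The loop variable i takes values starting at 19 and increments by 1 each iteration.
Sequence: i = 19, 20, 21, 22, 23, 24, 25, 26, 27, ...
The upper bound 185 is inclusive, so the count is floor((last - first) / step) + 1:
floor((185 - 19) / 1) + 1 = floor(166/1) + 1 = 166 + 1 = 167


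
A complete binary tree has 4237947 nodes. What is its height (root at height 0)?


In a complete binary tree, level k holds nodes 2^k .. 2^(k+1)-1 (1-indexed).
Height = floor(log2(n)) = floor(log2(4237947)) = 22
Check: 2^22 = 4194304 <= 4237947 < 8388608 = 2^23


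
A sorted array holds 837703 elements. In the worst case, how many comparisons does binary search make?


Halving sequence: 837703 -> 418851 -> 209425 -> 104712 -> 52356 -> 26178 -> 13089 -> 6544 -> 3272 -> 1636 -> 818 -> 409 -> 204 -> 102 -> 51 -> 25 -> 12 -> 6 -> 3 -> 1
Number of halvings = 19
Max comparisons = 19 + 1 = 20


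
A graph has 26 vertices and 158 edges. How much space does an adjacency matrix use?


Adjacency matrix: V x V grid of entries
Space = V^2 = 26^2 = 26 * 26 = 676


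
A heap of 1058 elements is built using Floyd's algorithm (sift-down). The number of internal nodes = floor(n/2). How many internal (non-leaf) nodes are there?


Leaf nodes occupy roughly half the array.
Sift-down is called for each internal node, starting from the last one.
Internal nodes = floor(n/2) = floor(1058/2) = 529


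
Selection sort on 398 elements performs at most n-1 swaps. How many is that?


Each of the 397 passes places one element in its final position.
Pass 1: swap minimum into position 0
Pass 2: swap minimum of remaining into position 1
...
Pass 397: last two elements, one swap
Maximum swaps = 398 - 1 = 397


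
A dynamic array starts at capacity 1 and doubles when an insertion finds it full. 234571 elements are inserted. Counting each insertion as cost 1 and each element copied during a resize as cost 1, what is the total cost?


n = 234571
Insertion costs: 234571
Resizes copy 1, 2, 4, ... up to the largest power of 2 that is <= n-1 = 234570, i.e. 131072.
Copy costs = 1 + 2 + 4 + 8 + 16 + 32 + 64 + 128 + 256 + 512 + 1024 + 2048 + 4096 + 8192 + 16384 + 32768 + 65536 + 131072 = 262143
Total = 234571 + 262143 = 496714


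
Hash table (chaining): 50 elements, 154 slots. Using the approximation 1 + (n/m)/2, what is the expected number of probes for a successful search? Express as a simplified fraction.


Computing expected probes:
alpha = 50/154
= 1 + alpha/2
= 1 + 50/(2*154)
= (2*154 + 50) / (2*154)
= 358/308 = 179/154


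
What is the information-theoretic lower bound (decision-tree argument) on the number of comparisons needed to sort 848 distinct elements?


A binary decision tree of height h has at most 2^h leaves and needs at least n! of them, so h >= ceil(log2(n!)).
848! is far too large to multiply out, so use Stirling's series:
  ln(n!) ~ n ln n - n + (1/2) ln(2 pi n) + 1/(12n)  (error below 1/(360 n^3), negligible here)
  ln(848) = 6.7428806
  n ln n = 848 * 6.7428806 = 5717.9627
  (1/2) ln(2 pi * 848) = (1/2) ln(5328.1411) = 4.2904
  1/(12*848) = 0.0001
  ln(848!) ~ 5717.9627 - 848 + 4.2904 + 0.0001 = 4874.2532
Convert to base 2: log2(848!) = 4874.2532 / ln 2 = 4874.2532 / 0.69314718 = 7032.0609
ceil(7032.0609) = 7033


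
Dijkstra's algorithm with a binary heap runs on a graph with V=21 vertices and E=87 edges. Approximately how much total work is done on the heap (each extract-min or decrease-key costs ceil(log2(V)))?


Dijkstra with a binary heap: each vertex is extracted once, each edge may relax once.
Each heap operation costs O(log V).
V + E = 21 + 87 = 108
ceil(log2(21)) = 5 (since 2^4 = 16 < 21 <= 32 = 2^5)
Total heap work = (V+E) * ceil(log2(V)) = 108 * 5 = 540


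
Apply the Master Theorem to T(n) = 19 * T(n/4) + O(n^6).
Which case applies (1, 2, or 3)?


The Master Theorem: T(n) = a*T(n/b) + O(n^c)
  a = 19, b = 4, c = 6
log_b(a) = log_4(19) ~ 2.124
Compare b^c with a: 4^6 = 4096 > 19, so c > log_b(a).
Since c > log_b(a), Case 3 applies.
T(n) = O(n^6)
Master Theorem case = 3


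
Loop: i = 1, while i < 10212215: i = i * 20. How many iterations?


i multiplies by 20 each step:
i = 1 -> 20 -> 400 -> 8000 -> 160000 -> 3200000 -> 64000000 (stop)
Iterations = ceil(log_20(10212215)) = 6


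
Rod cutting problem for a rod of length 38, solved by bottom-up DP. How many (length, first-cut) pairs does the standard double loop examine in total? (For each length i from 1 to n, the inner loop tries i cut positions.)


For each subproblem length i = 1..38, the inner loop considers i possible first cuts.
Total = 1 + 2 + ... + 38
= 38*(38+1)/2
= 38*39/2 = 741


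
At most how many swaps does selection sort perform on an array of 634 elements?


Each of the 633 passes places one element in its final position.
Pass 1: swap minimum into position 0
Pass 2: swap minimum of remaining into position 1
...
Pass 633: last two elements, one swap
Maximum swaps = 634 - 1 = 633


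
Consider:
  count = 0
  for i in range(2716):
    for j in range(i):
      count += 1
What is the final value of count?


For each i, the inner loop runs i times:
  i=0: inner runs 0 times
  i=1: inner runs 1 time
  i=2: inner runs 2 times
  i=3: inner runs 3 times
  i=4: inner runs 4 times
  i=5: inner runs 5 times
  i=6: inner runs 6 times
  i=7: inner runs 7 times
  ...
Total = 0 + 1 + 2 + ... + 2715 = 2716*(2716-1)/2 = 3686970


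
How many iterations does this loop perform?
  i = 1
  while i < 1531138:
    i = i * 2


The loop variable doubles each iteration:
i = 1 -> 2 -> 4 -> 8 -> 16 -> 32 -> 64 -> 128 -> 256 -> 512 -> 1024 -> 2048 -> 4096 -> 8192 -> 16384 -> 32768 -> 65536 -> 131072 -> 262144 -> 524288 -> 1048576 -> 2097152 (stop, 2097152 >= 1531138)
Number of doublings = ceil(log2(1531138)) = 21


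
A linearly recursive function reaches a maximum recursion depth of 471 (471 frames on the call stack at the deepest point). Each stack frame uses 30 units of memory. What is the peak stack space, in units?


Maximum recursion depth = 471 frames
Memory per frame = 30 units
Total stack space = depth * frame_size
= 471 * 30 = 14130


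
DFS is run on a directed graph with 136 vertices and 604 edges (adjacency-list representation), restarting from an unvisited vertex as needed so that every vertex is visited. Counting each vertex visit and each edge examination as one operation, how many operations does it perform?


A full DFS traversal processes each vertex exactly once (push/pop on stack).
Each directed edge is examined once.
V = 136, E = 604
V + E = 740


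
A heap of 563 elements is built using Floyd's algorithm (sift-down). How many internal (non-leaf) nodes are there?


Leaf nodes occupy roughly half the array.
Sift-down is called for each internal node, starting from the last one.
Internal nodes = floor(n/2) = floor(563/2) = 281


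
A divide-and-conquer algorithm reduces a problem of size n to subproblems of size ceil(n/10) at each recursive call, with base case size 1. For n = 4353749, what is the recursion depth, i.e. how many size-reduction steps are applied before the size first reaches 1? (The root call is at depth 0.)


Each step divides the size by 10 (rounding up); after k steps the size is ceil(n/10^k), which equals 1 exactly when 10^k >= n.
So the depth is the smallest k with 10^k >= 4353749, i.e. ceil(log_10(4353749)).
10^6 = 1000000 < 4353749 <= 10000000 = 10^7
Recursion depth = 7


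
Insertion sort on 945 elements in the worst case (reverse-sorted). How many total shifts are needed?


In the worst case (reverse-sorted), each element shifts past all previous:
  Element 1: 1 shifts
  Element 2: 2 shifts
  Element 3: 3 shifts
  Element 4: 4 shifts
  Element 5: 5 shifts
  ...
  Element 944: 944 shifts
Total = 1 + 2 + ... + 944
= 945*(945-1)/2 = 446040


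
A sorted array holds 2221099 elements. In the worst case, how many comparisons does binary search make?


Halving sequence: 2221099 -> 1110549 -> 555274 -> 277637 -> 138818 -> 69409 -> 34704 -> 17352 -> 8676 -> 4338 -> 2169 -> 1084 -> 542 -> 271 -> 135 -> 67 -> 33 -> 16 -> 8 -> 4 -> 2 -> 1
Number of halvings = 21
Max comparisons = 21 + 1 = 22


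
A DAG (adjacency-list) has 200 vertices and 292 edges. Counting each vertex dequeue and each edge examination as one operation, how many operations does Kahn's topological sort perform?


V = 200 (vertex processing)
E = 292 (edge processing)
V + E = 200 + 292 = 492


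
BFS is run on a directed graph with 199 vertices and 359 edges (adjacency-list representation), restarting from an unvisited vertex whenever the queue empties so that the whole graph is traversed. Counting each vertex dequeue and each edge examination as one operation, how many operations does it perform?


A full BFS traversal dequeues each vertex exactly once and examines each directed edge exactly once.
V = 199 (vertex processing cost)
E = 359 (edge examination cost)
Total operations proportional to V + E = 199 + 359 = 558


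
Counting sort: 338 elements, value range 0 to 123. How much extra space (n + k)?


n = 338 (output array)
k = 124 (count array for 124 distinct values)
Extra space = 338 + 124 = 462


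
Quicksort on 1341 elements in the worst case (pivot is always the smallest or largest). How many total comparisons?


In the worst case, each partition step picks the worst pivot:
  Partition 1: 1340 comparisons (n-1 elements to compare)
  Partition 2: 1339 comparisons
  Partition 3: 1338 comparisons
  Partition 4: 1337 comparisons
  Partition 5: 1336 comparisons
  ...
  Last partition: 0 comparisons
Total = (n-1) + (n-2) + ... + 1 + 0 = n*(n-1)/2
= 1341*1340/2 = 898470


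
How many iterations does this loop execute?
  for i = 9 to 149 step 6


The loop variable i takes values starting at 9 and increments by 6 each iteration.
Sequence: i = 9, 15, 21, 27, 33, 39, 45, 51, 57, ...
The upper bound 149 is inclusive, so the count is floor((last - first) / step) + 1:
floor((149 - 9) / 6) + 1 = floor(140/6) + 1 = 23 + 1 = 24


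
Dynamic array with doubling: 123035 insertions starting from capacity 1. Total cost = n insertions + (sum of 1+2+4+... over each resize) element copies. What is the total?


n = 123035
Insertion costs: 123035
Resizes copy 1, 2, 4, ... up to the largest power of 2 that is <= n-1 = 123034, i.e. 65536.
Copy costs = 1 + 2 + 4 + 8 + 16 + 32 + 64 + 128 + 256 + 512 + 1024 + 2048 + 4096 + 8192 + 16384 + 32768 + 65536 = 131071
Total = 123035 + 131071 = 254106


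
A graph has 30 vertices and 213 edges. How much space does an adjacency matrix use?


Adjacency matrix: V x V grid of entries
Space = V^2 = 30^2 = 30 * 30 = 900


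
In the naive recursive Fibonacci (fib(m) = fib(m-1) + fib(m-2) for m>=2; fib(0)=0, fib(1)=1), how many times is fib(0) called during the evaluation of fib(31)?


Let N(m) = number of times fib(m) is called while evaluating fib(31).
N(31) = 1 (the initial call).
N(30) = 1 (only fib(31) calls it).
For 1 <= m <= 29: fib(m) is called by fib(m+1) and fib(m+2), so
  N(m) = N(m+1) + N(m+2).
fib(0) is called only by fib(2), so N(0) = N(2).
Walk down from m=31:
  N(31)=1, N(30)=1, N(29)=2, N(28)=3, N(27)=5, N(26)=8, N(25)=13, N(24)=21, N(23)=34, N(22)=55, N(21)=89, N(20)=144, N(19)=233, N(18)=377, N(17)=610, N(16)=987, N(15)=1597, N(14)=2584, N(13)=4181, N(12)=6765, N(11)=10946, N(10)=17711, N(9)=28657, N(8)=46368, N(7)=75025, N(6)=121393, N(5)=196418, N(4)=317811, N(3)=514229, N(2)=832040, N(1)=1346269, N(0)=N(2)=832040
N(0) = 832040


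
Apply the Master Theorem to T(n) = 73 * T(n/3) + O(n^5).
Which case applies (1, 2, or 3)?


The Master Theorem: T(n) = a*T(n/b) + O(n^c)
  a = 73, b = 3, c = 5
log_b(a) = log_3(73) ~ 3.905
Compare b^c with a: 3^5 = 243 > 73, so c > log_b(a).
Since c > log_b(a), Case 3 applies.
T(n) = O(n^5)
Master Theorem case = 3


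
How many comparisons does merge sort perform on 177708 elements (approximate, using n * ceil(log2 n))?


Recursion depth: ceil(log2(177708)) = 18
Each recursion level merges n = 177708 elements
Total = 177708 * 18 = 3198744


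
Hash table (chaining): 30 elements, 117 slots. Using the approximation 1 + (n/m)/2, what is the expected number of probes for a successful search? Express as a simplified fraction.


Computing expected probes:
alpha = 30/117
= 1 + alpha/2
= 1 + 30/(2*117)
= (2*117 + 30) / (2*117)
= 264/234 = 44/39


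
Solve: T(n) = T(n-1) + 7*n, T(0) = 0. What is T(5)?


Expanding the recurrence:
T(5) = T(4) + 7*5
       = T(3) + 7*4 + 7*5
       ...
       = T(0) + 7*(1 + 2 + ... + 5)
       = 0 + 7 * 5*6/2
       = 0 + 7 * 15
       = 0 + 105 = 105


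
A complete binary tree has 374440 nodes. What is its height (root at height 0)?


In a complete binary tree, level k holds nodes 2^k .. 2^(k+1)-1 (1-indexed).
Height = floor(log2(n)) = floor(log2(374440)) = 18
Check: 2^18 = 262144 <= 374440 < 524288 = 2^19


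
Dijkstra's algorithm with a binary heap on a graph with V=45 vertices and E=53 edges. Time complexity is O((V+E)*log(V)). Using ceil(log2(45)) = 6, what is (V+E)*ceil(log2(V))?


Dijkstra with a binary heap: each vertex is extracted once, each edge may relax once.
Each heap operation costs O(log V).
V + E = 45 + 53 = 98
ceil(log2(45)) = 6 (since 2^5 = 32 < 45 <= 64 = 2^6)
Total heap work = (V+E) * ceil(log2(V)) = 98 * 6 = 588


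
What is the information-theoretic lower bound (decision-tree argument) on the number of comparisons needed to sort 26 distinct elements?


A binary decision tree of height h has at most 2^h leaves and needs at least n! of them, so h >= ceil(log2(n!)).
Compute 26! as a running product:
  x2 = 2, x3 = 6, x4 = 24, x5 = 120
  x6 = 720, x7 = 5040, x8 = 40320, x9 = 362880
  x10 = 3628800, x11 = 39916800, x12 = 479001600, x13 = 6227020800
  x14 = 87178291200, x15 = 1307674368000, x16 = 20922789888000, x17 = 355687428096000
  x18 = 6402373705728000, x19 = 121645100408832000, x20 = 2432902008176640000, x21 = 51090942171709440000
  x22 = 1124000727777607680000, x23 = 25852016738884976640000, x24 = 620448401733239439360000, x25 = 15511210043330985984000000
  x26 = 403291461126605635584000000
26! = 403291461126605635584000000
Bracket between powers of 2:
  2^88 = 309485009821345068724781056 < 403291461126605635584000000 <= 618970019642690137449562112 = 2^89
So ceil(log2(26!)) = 89


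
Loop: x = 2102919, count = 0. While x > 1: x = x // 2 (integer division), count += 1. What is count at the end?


The variable x halves each step:
x = 2102919 -> 1051459 -> 525729 -> 262864 -> 131432 -> 65716 -> 32858 -> 16429 -> 8214 -> 4107 -> 2053 -> 1026 -> 513 -> 256 -> 128 -> 64 -> 32 -> 16 -> 8 -> 4 -> 2 -> 1
Number of halvings = floor(log2(2102919)) = 21


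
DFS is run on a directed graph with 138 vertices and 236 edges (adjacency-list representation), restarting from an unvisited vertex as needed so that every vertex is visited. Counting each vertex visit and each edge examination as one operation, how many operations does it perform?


A full DFS traversal processes each vertex exactly once (push/pop on stack).
Each directed edge is examined once.
V = 138, E = 236
V + E = 374


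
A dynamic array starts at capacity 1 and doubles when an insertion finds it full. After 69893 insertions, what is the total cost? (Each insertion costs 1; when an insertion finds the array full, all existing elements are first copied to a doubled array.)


Insertion cost: 69893 (one per element)
Resizes occur just before inserting elements 2, 3, 5, 9, ...
Elements copied at each resize: 1 + 2 + 4 + 8 + 16 + 32 + 64 + 128 + 256 + 512 + 1024 + 2048 + 4096 + 8192 + 16384 + 32768 + 65536
Sum of copies = 131071 (geometric series: 2^k - 1)
Total = 69893 + 131071 = 200964


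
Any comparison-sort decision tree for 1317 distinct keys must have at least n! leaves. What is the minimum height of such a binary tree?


A binary decision tree of height h has at most 2^h leaves and needs at least n! of them, so h >= ceil(log2(n!)).
1317! is far too large to multiply out, so use Stirling's series:
  ln(n!) ~ n ln n - n + (1/2) ln(2 pi n) + 1/(12n)  (error below 1/(360 n^3), negligible here)
  ln(1317) = 7.1831117
  n ln n = 1317 * 7.1831117 = 9460.1581
  (1/2) ln(2 pi * 1317) = (1/2) ln(8274.9550) = 4.5105
  1/(12*1317) = 0.0001
  ln(1317!) ~ 9460.1581 - 1317 + 4.5105 + 0.0001 = 8147.6687
Convert to base 2: log2(1317!) = 8147.6687 / ln 2 = 8147.6687 / 0.69314718 = 11754.6012
ceil(11754.6012) = 11755


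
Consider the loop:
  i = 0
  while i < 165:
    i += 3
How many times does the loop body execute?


Starting at i = 0, each iteration adds 3.
Iterations until i >= 165:
  Iteration 1: i = 0 -> i = 3
  Iteration 2: i = 3 -> i = 6
  Iteration 3: i = 6 -> i = 9
  Iteration 4: i = 9 -> i = 12
  Iteration 5: i = 12 -> i = 15
  Iteration 6: i = 15 -> i = 18
  Iteration 7: i = 18 -> i = 21
  Iteration 8: i = 21 -> i = 24
  ... continuing ...
Total iterations = ceil(165/3) = 55


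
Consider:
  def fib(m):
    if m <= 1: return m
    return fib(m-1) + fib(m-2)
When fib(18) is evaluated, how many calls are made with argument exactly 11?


Let N(m) = number of times fib(m) is called while evaluating fib(18).
N(18) = 1 (the initial call).
N(17) = 1 (only fib(18) calls it).
For 1 <= m <= 16: fib(m) is called by fib(m+1) and fib(m+2), so
  N(m) = N(m+1) + N(m+2).
fib(0) is called only by fib(2), so N(0) = N(2).
Walk down from m=18:
  N(18)=1, N(17)=1, N(16)=2, N(15)=3, N(14)=5, N(13)=8, N(12)=13, N(11)=21
N(11) = 21


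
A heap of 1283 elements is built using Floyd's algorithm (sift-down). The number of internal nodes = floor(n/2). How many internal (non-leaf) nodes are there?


Leaf nodes occupy roughly half the array.
Sift-down is called for each internal node, starting from the last one.
Internal nodes = floor(n/2) = floor(1283/2) = 641


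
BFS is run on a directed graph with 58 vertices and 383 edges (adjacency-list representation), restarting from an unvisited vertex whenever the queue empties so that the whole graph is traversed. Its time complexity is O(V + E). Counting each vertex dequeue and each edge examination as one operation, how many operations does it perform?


A full BFS traversal dequeues each vertex exactly once and examines each directed edge exactly once.
V = 58 (vertex processing cost)
E = 383 (edge examination cost)
Total operations proportional to V + E = 58 + 383 = 441


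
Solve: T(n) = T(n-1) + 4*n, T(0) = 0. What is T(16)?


Expanding the recurrence:
T(16) = T(15) + 4*16
       = T(14) + 4*15 + 4*16
       ...
       = T(0) + 4*(1 + 2 + ... + 16)
       = 0 + 4 * 16*17/2
       = 0 + 4 * 136
       = 0 + 544 = 544


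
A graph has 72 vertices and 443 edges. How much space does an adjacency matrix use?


Adjacency matrix: V x V grid of entries
Space = V^2 = 72^2 = 72 * 72 = 5184


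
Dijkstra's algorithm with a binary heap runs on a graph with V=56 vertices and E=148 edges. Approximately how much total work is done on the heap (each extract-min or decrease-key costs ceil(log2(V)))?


Dijkstra with a binary heap: each vertex is extracted once, each edge may relax once.
Each heap operation costs O(log V).
V + E = 56 + 148 = 204
ceil(log2(56)) = 6 (since 2^5 = 32 < 56 <= 64 = 2^6)
Total heap work = (V+E) * ceil(log2(V)) = 204 * 6 = 1224


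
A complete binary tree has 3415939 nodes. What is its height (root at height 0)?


In a complete binary tree, level k holds nodes 2^k .. 2^(k+1)-1 (1-indexed).
Height = floor(log2(n)) = floor(log2(3415939)) = 21
Check: 2^21 = 2097152 <= 3415939 < 4194304 = 2^22


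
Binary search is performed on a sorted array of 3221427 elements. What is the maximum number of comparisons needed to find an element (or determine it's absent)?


Binary search halves the search space each comparison:
  Step 1: search space = 3221427 -> 1610713
  Step 2: search space = 1610713 -> 805356
  Step 3: search space = 805356 -> 402678
  Step 4: search space = 402678 -> 201339
  Step 5: search space = 201339 -> 100669
  Step 6: search space = 100669 -> 50334
  Step 7: search space = 50334 -> 25167
  Step 8: search space = 25167 -> 12583
  Step 9: search space = 12583 -> 6291
  Step 10: search space = 6291 -> 3145
  Step 11: search space = 3145 -> 1572
  Step 12: search space = 1572 -> 786
  Step 13: search space = 786 -> 393
  Step 14: search space = 393 -> 196
  Step 15: search space = 196 -> 98
  Step 16: search space = 98 -> 49
  Step 17: search space = 49 -> 24
  Step 18: search space = 24 -> 12
  Step 19: search space = 12 -> 6
  Step 20: search space = 6 -> 3
  Step 21: search space = 3 -> 1
  Step 22: search space = 1 (final check)
Maximum comparisons = floor(log2(3221427)) + 1 = 21 + 1 = 22


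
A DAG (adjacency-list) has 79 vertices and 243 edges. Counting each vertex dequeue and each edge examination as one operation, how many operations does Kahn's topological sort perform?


V = 79 (vertex processing)
E = 243 (edge processing)
V + E = 79 + 243 = 322


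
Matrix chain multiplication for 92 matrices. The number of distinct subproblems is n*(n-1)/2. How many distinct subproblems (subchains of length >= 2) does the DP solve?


Subproblems are indexed by (i, j) where i < j.
Number of such pairs = n*(n-1)/2
= 92 * 91 / 2
= 4186


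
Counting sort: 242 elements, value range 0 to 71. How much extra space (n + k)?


n = 242 (output array)
k = 72 (count array for 72 distinct values)
Extra space = 242 + 72 = 314


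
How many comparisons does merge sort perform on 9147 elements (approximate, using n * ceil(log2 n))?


Recursion depth: ceil(log2(9147)) = 14
Each recursion level merges n = 9147 elements
Total = 9147 * 14 = 128058


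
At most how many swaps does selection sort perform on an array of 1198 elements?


Each of the 1197 passes places one element in its final position.
Pass 1: swap minimum into position 0
Pass 2: swap minimum of remaining into position 1
...
Pass 1197: last two elements, one swap
Maximum swaps = 1198 - 1 = 1197


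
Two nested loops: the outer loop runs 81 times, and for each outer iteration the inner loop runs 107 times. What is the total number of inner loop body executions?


Outer loop: 81 iterations
Inner loop: 107 iterations per outer iteration
Total = 81 * 107 = 8667


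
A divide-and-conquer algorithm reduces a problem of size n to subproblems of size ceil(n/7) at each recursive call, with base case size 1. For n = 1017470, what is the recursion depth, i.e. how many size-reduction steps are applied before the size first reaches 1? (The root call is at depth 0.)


Each step divides the size by 7 (rounding up); after k steps the size is ceil(n/7^k), which equals 1 exactly when 7^k >= n.
So the depth is the smallest k with 7^k >= 1017470, i.e. ceil(log_7(1017470)).
7^7 = 823543 < 1017470 <= 5764801 = 7^8
Recursion depth = 8


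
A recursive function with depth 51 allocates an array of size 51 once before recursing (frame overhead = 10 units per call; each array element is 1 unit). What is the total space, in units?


Array allocation: 51 units (allocated once)
Stack frames: 51 deep * 10 per frame = 510 units
Total = 51 + 510 = 561


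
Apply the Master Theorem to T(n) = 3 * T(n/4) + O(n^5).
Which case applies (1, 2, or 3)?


The Master Theorem: T(n) = a*T(n/b) + O(n^c)
  a = 3, b = 4, c = 5
log_b(a) = log_4(3) ~ 0.792
Compare b^c with a: 4^5 = 1024 > 3, so c > log_b(a).
Since c > log_b(a), Case 3 applies.
T(n) = O(n^5)
Master Theorem case = 3


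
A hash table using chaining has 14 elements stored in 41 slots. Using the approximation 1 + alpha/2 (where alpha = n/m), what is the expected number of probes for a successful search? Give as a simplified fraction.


Load factor alpha = n/m = 14/41
Expected probes = 1 + alpha/2 = 1 + 14/(2*41)
= 1 + 14/82
= 82/82 + 14/82
= 96/82
Simplify: 48/41


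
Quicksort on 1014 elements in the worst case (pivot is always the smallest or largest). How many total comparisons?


In the worst case, each partition step picks the worst pivot:
  Partition 1: 1013 comparisons (n-1 elements to compare)
  Partition 2: 1012 comparisons
  Partition 3: 1011 comparisons
  Partition 4: 1010 comparisons
  Partition 5: 1009 comparisons
  ...
  Last partition: 0 comparisons
Total = (n-1) + (n-2) + ... + 1 + 0 = n*(n-1)/2
= 1014*1013/2 = 513591


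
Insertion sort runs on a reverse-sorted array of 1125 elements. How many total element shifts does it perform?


Sum of shifts = 1 + 2 + 3 + ... + 1124
= 1125 * 1124 / 2
= 1264500 / 2
= 632250


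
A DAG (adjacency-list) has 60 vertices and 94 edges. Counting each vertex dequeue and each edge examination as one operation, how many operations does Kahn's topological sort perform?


V = 60 (vertex processing)
E = 94 (edge processing)
V + E = 60 + 94 = 154


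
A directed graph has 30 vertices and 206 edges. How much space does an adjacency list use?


Adjacency list: one list head per vertex + one entry per edge
Vertex heads: 30
Edge entries: 206
Total = 30 + 206 = 236


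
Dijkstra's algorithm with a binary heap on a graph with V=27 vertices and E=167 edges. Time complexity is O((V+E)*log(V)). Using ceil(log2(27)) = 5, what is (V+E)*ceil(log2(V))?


Dijkstra with a binary heap: each vertex is extracted once, each edge may relax once.
Each heap operation costs O(log V).
V + E = 27 + 167 = 194
ceil(log2(27)) = 5 (since 2^4 = 16 < 27 <= 32 = 2^5)
Total heap work = (V+E) * ceil(log2(V)) = 194 * 5 = 970


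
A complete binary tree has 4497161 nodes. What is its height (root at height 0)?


In a complete binary tree, level k holds nodes 2^k .. 2^(k+1)-1 (1-indexed).
Height = floor(log2(n)) = floor(log2(4497161)) = 22
Check: 2^22 = 4194304 <= 4497161 < 8388608 = 2^23


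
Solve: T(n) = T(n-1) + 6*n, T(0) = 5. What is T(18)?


Expanding the recurrence:
T(18) = T(17) + 6*18
       = T(16) + 6*17 + 6*18
       ...
       = T(0) + 6*(1 + 2 + ... + 18)
       = 5 + 6 * 18*19/2
       = 5 + 6 * 171
       = 5 + 1026 = 1031


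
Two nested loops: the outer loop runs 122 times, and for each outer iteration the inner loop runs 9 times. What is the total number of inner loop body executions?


Outer loop: 122 iterations
Inner loop: 9 iterations per outer iteration
Total = 122 * 9 = 1098


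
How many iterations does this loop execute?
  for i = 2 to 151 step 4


The loop variable i takes values starting at 2 and increments by 4 each iteration.
Sequence: i = 2, 6, 10, 14, 18, 22, 26, 30, 34, ...
The upper bound 151 is inclusive, so the count is floor((last - first) / step) + 1:
floor((151 - 2) / 4) + 1 = floor(149/4) + 1 = 37 + 1 = 38


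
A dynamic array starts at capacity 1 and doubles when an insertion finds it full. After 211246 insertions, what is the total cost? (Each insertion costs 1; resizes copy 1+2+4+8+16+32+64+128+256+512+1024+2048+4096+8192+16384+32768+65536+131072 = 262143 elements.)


Insertion cost: 211246 (one per element)
Resizes occur just before inserting elements 2, 3, 5, 9, ...
Elements copied at each resize: 1 + 2 + 4 + 8 + 16 + 32 + 64 + 128 + 256 + 512 + 1024 + 2048 + 4096 + 8192 + 16384 + 32768 + 65536 + 131072
Sum of copies = 262143 (geometric series: 2^k - 1)
Total = 211246 + 262143 = 473389


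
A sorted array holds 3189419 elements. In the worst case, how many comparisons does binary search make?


Halving sequence: 3189419 -> 1594709 -> 797354 -> 398677 -> 199338 -> 99669 -> 49834 -> 24917 -> 12458 -> 6229 -> 3114 -> 1557 -> 778 -> 389 -> 194 -> 97 -> 48 -> 24 -> 12 -> 6 -> 3 -> 1
Number of halvings = 21
Max comparisons = 21 + 1 = 22


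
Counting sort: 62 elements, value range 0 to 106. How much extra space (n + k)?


n = 62 (output array)
k = 107 (count array for 107 distinct values)
Extra space = 62 + 107 = 169


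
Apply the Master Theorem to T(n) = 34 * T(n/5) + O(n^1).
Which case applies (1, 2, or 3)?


The Master Theorem: T(n) = a*T(n/b) + O(n^c)
  a = 34, b = 5, c = 1
log_b(a) = log_5(34) ~ 2.191
Compare b^c with a: 5^1 = 5 < 34, so c < log_b(a).
Since c < log_b(a), Case 1 applies.
T(n) = O(n^(log_5 34)) ~ O(n^2.191)
Master Theorem case = 1


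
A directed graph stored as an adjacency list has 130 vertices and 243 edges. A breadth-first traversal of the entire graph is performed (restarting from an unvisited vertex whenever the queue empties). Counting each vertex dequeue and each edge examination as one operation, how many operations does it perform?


A full BFS traversal dequeues each vertex once and examines each edge once.
Vertex visits: 130
Edge visits: 243
V + E = 130 + 243 = 373


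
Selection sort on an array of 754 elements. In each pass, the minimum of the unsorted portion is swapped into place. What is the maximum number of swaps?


Selection sort performs one swap per pass:
  Pass 1: find min in positions 0 to 753, swap with position 0
  Pass 2: find min in positions 1 to 753, swap with position 1
  Pass 3: find min in positions 2 to 753, swap with position 2
  Pass 4: find min in positions 3 to 753, swap with position 3
  Pass 5: find min in positions 4 to 753, swap with position 4
  ... (748 more passes)
Total passes (and swaps) = n - 1 = 754 - 1 = 753


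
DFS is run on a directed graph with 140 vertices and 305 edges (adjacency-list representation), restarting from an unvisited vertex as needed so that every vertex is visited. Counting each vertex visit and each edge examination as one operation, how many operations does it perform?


A full DFS traversal processes each vertex exactly once (push/pop on stack).
Each directed edge is examined once.
V = 140, E = 305
V + E = 445


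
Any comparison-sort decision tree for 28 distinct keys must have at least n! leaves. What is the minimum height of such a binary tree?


A binary decision tree of height h has at most 2^h leaves and needs at least n! of them, so h >= ceil(log2(n!)).
Compute 28! as a running product:
  x2 = 2, x3 = 6, x4 = 24, x5 = 120
  x6 = 720, x7 = 5040, x8 = 40320, x9 = 362880
  x10 = 3628800, x11 = 39916800, x12 = 479001600, x13 = 6227020800
  x14 = 87178291200, x15 = 1307674368000, x16 = 20922789888000, x17 = 355687428096000
  x18 = 6402373705728000, x19 = 121645100408832000, x20 = 2432902008176640000, x21 = 51090942171709440000
  x22 = 1124000727777607680000, x23 = 25852016738884976640000, x24 = 620448401733239439360000, x25 = 15511210043330985984000000
  x26 = 403291461126605635584000000, x27 = 10888869450418352160768000000, x28 = 304888344611713860501504000000
28! = 304888344611713860501504000000
Bracket between powers of 2:
  2^97 = 158456325028528675187087900672 < 304888344611713860501504000000 <= 316912650057057350374175801344 = 2^98
So ceil(log2(28!)) = 98


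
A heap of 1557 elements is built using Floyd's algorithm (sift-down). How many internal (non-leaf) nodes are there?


Leaf nodes occupy roughly half the array.
Sift-down is called for each internal node, starting from the last one.
Internal nodes = floor(n/2) = floor(1557/2) = 778


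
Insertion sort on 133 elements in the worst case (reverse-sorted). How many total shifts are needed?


In the worst case (reverse-sorted), each element shifts past all previous:
  Element 1: 1 shifts
  Element 2: 2 shifts
  Element 3: 3 shifts
  Element 4: 4 shifts
  Element 5: 5 shifts
  ...
  Element 132: 132 shifts
Total = 1 + 2 + ... + 132
= 133*(133-1)/2 = 8778


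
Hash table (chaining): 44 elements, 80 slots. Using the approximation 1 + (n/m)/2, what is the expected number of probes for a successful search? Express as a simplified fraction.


Computing expected probes:
alpha = 44/80
= 1 + alpha/2
= 1 + 44/(2*80)
= (2*80 + 44) / (2*80)
= 204/160 = 51/40


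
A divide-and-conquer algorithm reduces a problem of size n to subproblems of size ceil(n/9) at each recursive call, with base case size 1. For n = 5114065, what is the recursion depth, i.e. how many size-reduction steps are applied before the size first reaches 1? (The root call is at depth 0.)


Each step divides the size by 9 (rounding up); after k steps the size is ceil(n/9^k), which equals 1 exactly when 9^k >= n.
So the depth is the smallest k with 9^k >= 5114065, i.e. ceil(log_9(5114065)).
9^7 = 4782969 < 5114065 <= 43046721 = 9^8
Recursion depth = 8


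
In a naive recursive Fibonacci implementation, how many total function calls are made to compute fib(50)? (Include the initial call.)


Let C(m) = total calls to evaluate fib(m). Then C(0)=C(1)=1, and
C(m) = 1 + C(m-1) + C(m-2) for m >= 2.
Build the table (each entry = 1 + previous two):
  C(0) = 1
  C(1) = 1
  C(2) = 1 + 1 + 1 = 3
  C(3) = 1 + 3 + 1 = 5
  C(4) = 1 + 5 + 3 = 9
  C(5) = 1 + 9 + 5 = 15
  C(6) = 1 + 15 + 9 = 25
  C(7) = 1 + 25 + 15 = 41
  C(8) = 1 + 41 + 25 = 67
  C(9) = 1 + 67 + 41 = 109
  C(10) = 1 + 109 + 67 = 177
  C(11) = 1 + 177 + 109 = 287
  C(12) = 1 + 287 + 177 = 465
  C(13) = 1 + 465 + 287 = 753
  C(14) = 1 + 753 + 465 = 1219
  C(15) = 1 + 1219 + 753 = 1973
  C(16) = 1 + 1973 + 1219 = 3193
  C(17) = 1 + 3193 + 1973 = 5167
  C(18) = 1 + 5167 + 3193 = 8361
  C(19) = 1 + 8361 + 5167 = 13529
  C(20) = 1 + 13529 + 8361 = 21891
  C(21) = 1 + 21891 + 13529 = 35421
  C(22) = 1 + 35421 + 21891 = 57313
  C(23) = 1 + 57313 + 35421 = 92735
  C(24) = 1 + 92735 + 57313 = 150049
  C(25) = 1 + 150049 + 92735 = 242785
  C(26) = 1 + 242785 + 150049 = 392835
  C(27) = 1 + 392835 + 242785 = 635621
  C(28) = 1 + 635621 + 392835 = 1028457
  C(29) = 1 + 1028457 + 635621 = 1664079
  C(30) = 1 + 1664079 + 1028457 = 2692537
  C(31) = 1 + 2692537 + 1664079 = 4356617
  C(32) = 1 + 4356617 + 2692537 = 7049155
  C(33) = 1 + 7049155 + 4356617 = 11405773
  C(34) = 1 + 11405773 + 7049155 = 18454929
  C(35) = 1 + 18454929 + 11405773 = 29860703
  C(36) = 1 + 29860703 + 18454929 = 48315633
  C(37) = 1 + 48315633 + 29860703 = 78176337
  C(38) = 1 + 78176337 + 48315633 = 126491971
  C(39) = 1 + 126491971 + 78176337 = 204668309
  C(40) = 1 + 204668309 + 126491971 = 331160281
  C(41) = 1 + 331160281 + 204668309 = 535828591
  C(42) = 1 + 535828591 + 331160281 = 866988873
  C(43) = 1 + 866988873 + 535828591 = 1402817465
  C(44) = 1 + 1402817465 + 866988873 = 2269806339
  C(45) = 1 + 2269806339 + 1402817465 = 3672623805
  C(46) = 1 + 3672623805 + 2269806339 = 5942430145
  C(47) = 1 + 5942430145 + 3672623805 = 9615053951
  C(48) = 1 + 9615053951 + 5942430145 = 15557484097
  C(49) = 1 + 15557484097 + 9615053951 = 25172538049
  C(50) = 1 + 25172538049 + 15557484097 = 40730022147
Total calls for fib(50) = 40730022147


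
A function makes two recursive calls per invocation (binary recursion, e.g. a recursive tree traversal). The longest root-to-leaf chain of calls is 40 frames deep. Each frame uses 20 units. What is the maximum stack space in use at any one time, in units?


Binary recursion: the two calls run one after the other, so only one root-to-leaf chain of frames is on the stack at a time.
Maximum depth (longest chain) = 40 frames
Each frame = 20 units
Max stack space = 40 * 20 = 800


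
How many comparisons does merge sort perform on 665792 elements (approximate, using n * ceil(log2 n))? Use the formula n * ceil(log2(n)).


Recursion depth: ceil(log2(665792)) = 20
Each recursion level merges n = 665792 elements
Total = 665792 * 20 = 13315840


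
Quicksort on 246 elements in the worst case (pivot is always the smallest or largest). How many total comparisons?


In the worst case, each partition step picks the worst pivot:
  Partition 1: 245 comparisons (n-1 elements to compare)
  Partition 2: 244 comparisons
  Partition 3: 243 comparisons
  Partition 4: 242 comparisons
  Partition 5: 241 comparisons
  ...
  Last partition: 0 comparisons
Total = (n-1) + (n-2) + ... + 1 + 0 = n*(n-1)/2
= 246*245/2 = 30135


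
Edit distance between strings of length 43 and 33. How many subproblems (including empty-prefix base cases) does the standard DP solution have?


The table includes base cases (empty prefixes).
Rows: (m+1) = 44
Columns: (n+1) = 34
Total = 44 * 34 = 1496


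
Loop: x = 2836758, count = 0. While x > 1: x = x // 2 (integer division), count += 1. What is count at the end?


The variable x halves each step:
x = 2836758 -> 1418379 -> 709189 -> 354594 -> 177297 -> 88648 -> 44324 -> 22162 -> 11081 -> 5540 -> 2770 -> 1385 -> 692 -> 346 -> 173 -> 86 -> 43 -> 21 -> 10 -> 5 -> 2 -> 1
Number of halvings = floor(log2(2836758)) = 21


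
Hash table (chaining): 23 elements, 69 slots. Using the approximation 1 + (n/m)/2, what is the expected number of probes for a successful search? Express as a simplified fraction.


Computing expected probes:
alpha = 23/69
= 1 + alpha/2
= 1 + 23/(2*69)
= (2*69 + 23) / (2*69)
= 161/138 = 7/6


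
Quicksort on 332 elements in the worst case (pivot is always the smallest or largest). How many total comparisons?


In the worst case, each partition step picks the worst pivot:
  Partition 1: 331 comparisons (n-1 elements to compare)
  Partition 2: 330 comparisons
  Partition 3: 329 comparisons
  Partition 4: 328 comparisons
  Partition 5: 327 comparisons
  ...
  Last partition: 0 comparisons
Total = (n-1) + (n-2) + ... + 1 + 0 = n*(n-1)/2
= 332*331/2 = 54946


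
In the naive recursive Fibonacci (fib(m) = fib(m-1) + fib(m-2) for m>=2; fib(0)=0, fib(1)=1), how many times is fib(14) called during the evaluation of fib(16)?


Let N(m) = number of times fib(m) is called while evaluating fib(16).
N(16) = 1 (the initial call).
N(15) = 1 (only fib(16) calls it).
For 1 <= m <= 14: fib(m) is called by fib(m+1) and fib(m+2), so
  N(m) = N(m+1) + N(m+2).
fib(0) is called only by fib(2), so N(0) = N(2).
Walk down from m=16:
  N(16)=1, N(15)=1, N(14)=2
N(14) = 2


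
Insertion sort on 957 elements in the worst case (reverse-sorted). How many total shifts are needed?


In the worst case (reverse-sorted), each element shifts past all previous:
  Element 1: 1 shifts
  Element 2: 2 shifts
  Element 3: 3 shifts
  Element 4: 4 shifts
  Element 5: 5 shifts
  ...
  Element 956: 956 shifts
Total = 1 + 2 + ... + 956
= 957*(957-1)/2 = 457446
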